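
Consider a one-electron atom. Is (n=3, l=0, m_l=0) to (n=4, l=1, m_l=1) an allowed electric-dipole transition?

allowed

Initial l = 0, final l = 1, so Δl = +1. E1 requires Δl = ±1: ok.
m_l: 0 → 1 (Δm_l = +1). |Δm_l| ≤ 1 ok.
All E1 selection rules are satisfied.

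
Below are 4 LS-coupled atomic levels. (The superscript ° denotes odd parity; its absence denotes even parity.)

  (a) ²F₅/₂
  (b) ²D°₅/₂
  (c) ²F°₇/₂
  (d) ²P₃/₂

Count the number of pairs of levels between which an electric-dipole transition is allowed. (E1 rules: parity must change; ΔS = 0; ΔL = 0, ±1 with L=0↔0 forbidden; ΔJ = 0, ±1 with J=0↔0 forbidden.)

3

(a)–(b): allowed.
(a)–(c): allowed.
(a)–(d): forbidden (parity, ΔL).
(b)–(c): forbidden (parity).
(b)–(d): allowed.
(c)–(d): forbidden (ΔL, ΔJ).
Allowed pairs: 3 of 6.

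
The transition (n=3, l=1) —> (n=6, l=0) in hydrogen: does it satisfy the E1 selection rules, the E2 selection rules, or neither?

E1

Δl = 0 − 1 = -1; l_i + l_f = 1.
E1 (Δl = ±1): satisfied.
E2 (Δl = 0,±2, l_i+l_f ≥ 2): not satisfied.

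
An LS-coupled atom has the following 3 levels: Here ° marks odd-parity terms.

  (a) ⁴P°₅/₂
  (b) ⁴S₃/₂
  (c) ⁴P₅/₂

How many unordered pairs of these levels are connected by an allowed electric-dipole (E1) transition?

2

(a)–(b): allowed.
(a)–(c): allowed.
(b)–(c): forbidden (parity).
Allowed pairs: 2 of 3.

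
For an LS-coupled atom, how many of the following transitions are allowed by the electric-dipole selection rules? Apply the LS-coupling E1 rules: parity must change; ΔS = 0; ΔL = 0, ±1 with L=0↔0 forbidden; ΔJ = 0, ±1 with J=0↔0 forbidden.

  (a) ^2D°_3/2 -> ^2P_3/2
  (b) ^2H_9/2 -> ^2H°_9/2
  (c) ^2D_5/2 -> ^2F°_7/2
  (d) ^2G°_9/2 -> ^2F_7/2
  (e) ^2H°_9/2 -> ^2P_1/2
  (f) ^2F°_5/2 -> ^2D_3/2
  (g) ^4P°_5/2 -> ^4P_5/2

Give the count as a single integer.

6

(a) allowed
(b) allowed
(c) allowed
(d) allowed
(e) forbidden (ΔL, ΔJ fail)
(f) allowed
(g) allowed
Total allowed: 6 of 7.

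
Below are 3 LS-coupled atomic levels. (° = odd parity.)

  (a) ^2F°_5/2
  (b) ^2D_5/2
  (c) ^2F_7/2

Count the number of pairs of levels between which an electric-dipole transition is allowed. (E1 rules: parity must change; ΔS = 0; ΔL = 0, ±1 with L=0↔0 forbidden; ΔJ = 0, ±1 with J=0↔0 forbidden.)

(a)–(b): allowed.
(a)–(c): allowed.
(b)–(c): forbidden (parity).
Allowed pairs: 2 of 3.

2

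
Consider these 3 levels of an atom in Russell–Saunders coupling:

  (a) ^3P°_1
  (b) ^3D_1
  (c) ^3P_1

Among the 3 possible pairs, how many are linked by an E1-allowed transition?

2

(a)–(b): allowed.
(a)–(c): allowed.
(b)–(c): forbidden (parity).
Allowed pairs: 2 of 3.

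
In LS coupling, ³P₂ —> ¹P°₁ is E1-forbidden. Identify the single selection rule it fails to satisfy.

the ΔS = 0 rule

Parity must change: even → odd — satisfied.
ΔS = 0: S: 1 → 0 — violated.
ΔL = 0, ±1 (not L=0↔0): L: 1 → 1, ΔL = +0 — satisfied.
ΔJ = 0, ±1 (not J=0↔0): J: 2 → 1, ΔJ = -1 — satisfied.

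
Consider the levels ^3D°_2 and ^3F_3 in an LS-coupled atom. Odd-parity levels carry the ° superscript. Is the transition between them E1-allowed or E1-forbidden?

Reading off the term symbols: S 1→1, L 2→3, J 2→3, parity odd→even.
Parity must change: odd → even — ✓.
ΔS = 0: S: 1 → 1 — ✓.
ΔL = 0, ±1 (not L=0↔0): L: 2 → 3, ΔL = +1 — ✓.
ΔJ = 0, ±1 (not J=0↔0): J: 2 → 3, ΔJ = +1 — ✓.
All four E1 rules are satisfied.

allowed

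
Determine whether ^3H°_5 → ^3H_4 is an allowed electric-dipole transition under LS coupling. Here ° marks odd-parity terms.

Initial level: S=1, L=5, J=5, parity odd. Final level: S=1, L=5, J=4, parity even.
ΔS = 0: S: 1 → 1 — ✓.
ΔL = 0, ±1 (not L=0↔0): L: 5 → 5, ΔL = +0 — ✓.
Parity must change: odd → even — ✓.
ΔJ = 0, ±1 (not J=0↔0): J: 5 → 4, ΔJ = -1 — ✓.
All four E1 rules are satisfied.

allowed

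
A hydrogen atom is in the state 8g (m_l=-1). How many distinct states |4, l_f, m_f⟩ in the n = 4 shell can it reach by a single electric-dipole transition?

3

E1 requires Δl = ±1, so l_f ∈ {3, 5}; with 0 ≤ l_f ≤ n_f−1 = 3, the allowed l_f values are {3}.
For l_f = 3: m_f ∈ {m_i−1, m_i, m_i+1} ∩ [−3, 3] = {-2, -1, 0} → 3 states.
Total: 3.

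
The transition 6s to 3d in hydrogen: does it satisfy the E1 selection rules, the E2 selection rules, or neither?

Δl = 2 − 0 = +2; l_i + l_f = 2.
E1 (Δl = ±1): not satisfied.
E2 (Δl = 0,±2, l_i+l_f ≥ 2): satisfied.

E2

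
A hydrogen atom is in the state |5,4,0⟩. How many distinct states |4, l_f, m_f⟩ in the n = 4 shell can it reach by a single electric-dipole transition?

3

E1 requires Δl = ±1, so l_f ∈ {3, 5}; with 0 ≤ l_f ≤ n_f−1 = 3, the allowed l_f values are {3}.
For l_f = 3: m_f ∈ {m_i−1, m_i, m_i+1} ∩ [−3, 3] = {-1, 0, 1} → 3 states.
Total: 3.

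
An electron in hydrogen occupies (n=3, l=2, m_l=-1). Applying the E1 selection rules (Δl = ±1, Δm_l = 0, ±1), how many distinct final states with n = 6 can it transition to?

E1 requires Δl = ±1, so l_f ∈ {1, 3}; with 0 ≤ l_f ≤ n_f−1 = 5, the allowed l_f values are {1, 3}.
For l_f = 1: m_f ∈ {m_i−1, m_i, m_i+1} ∩ [−1, 1] = {-1, 0} → 2 states.
For l_f = 3: m_f ∈ {m_i−1, m_i, m_i+1} ∩ [−3, 3] = {-2, -1, 0} → 3 states.
Total: 5.

5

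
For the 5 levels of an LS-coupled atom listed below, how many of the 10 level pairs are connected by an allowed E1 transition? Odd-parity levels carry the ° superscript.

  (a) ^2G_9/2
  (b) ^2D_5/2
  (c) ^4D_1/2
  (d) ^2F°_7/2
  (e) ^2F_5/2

3

(a)–(b): forbidden (parity, ΔL, ΔJ).
(a)–(c): forbidden (parity, ΔS, ΔL, ΔJ).
(a)–(d): allowed.
(a)–(e): forbidden (parity, ΔJ).
(b)–(c): forbidden (parity, ΔS, ΔJ).
(b)–(d): allowed.
(b)–(e): forbidden (parity).
(c)–(d): forbidden (ΔS, ΔJ).
(c)–(e): forbidden (parity, ΔS, ΔJ).
(d)–(e): allowed.
Allowed pairs: 3 of 10.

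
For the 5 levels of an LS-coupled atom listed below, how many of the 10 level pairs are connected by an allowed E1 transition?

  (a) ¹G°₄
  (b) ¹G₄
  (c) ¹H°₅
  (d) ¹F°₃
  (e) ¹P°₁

(a)–(b): allowed.
(a)–(c): forbidden (parity).
(a)–(d): forbidden (parity).
(a)–(e): forbidden (parity, ΔL, ΔJ).
(b)–(c): allowed.
(b)–(d): allowed.
(b)–(e): forbidden (ΔL, ΔJ).
(c)–(d): forbidden (parity, ΔL, ΔJ).
(c)–(e): forbidden (parity, ΔL, ΔJ).
(d)–(e): forbidden (parity, ΔL, ΔJ).
Allowed pairs: 3 of 10.

3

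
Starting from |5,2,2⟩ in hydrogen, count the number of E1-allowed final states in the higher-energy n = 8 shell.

4

E1 requires Δl = ±1, so l_f ∈ {1, 3}; with 0 ≤ l_f ≤ n_f−1 = 7, the allowed l_f values are {1, 3}.
For l_f = 1: m_f ∈ {m_i−1, m_i, m_i+1} ∩ [−1, 1] = {1} → 1 state.
For l_f = 3: m_f ∈ {m_i−1, m_i, m_i+1} ∩ [−3, 3] = {1, 2, 3} → 3 states.
Total: 4.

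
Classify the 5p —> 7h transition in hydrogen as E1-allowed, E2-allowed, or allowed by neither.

Δl = 5 − 1 = +4; l_i + l_f = 6.
E1 (Δl = ±1): not satisfied.
E2 (Δl = 0,±2, l_i+l_f ≥ 2): not satisfied.

neither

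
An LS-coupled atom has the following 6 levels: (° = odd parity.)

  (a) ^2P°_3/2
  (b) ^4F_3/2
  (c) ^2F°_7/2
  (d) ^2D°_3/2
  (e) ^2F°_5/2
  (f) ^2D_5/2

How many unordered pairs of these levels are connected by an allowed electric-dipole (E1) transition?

(a)–(b): forbidden (ΔS, ΔL).
(a)–(c): forbidden (parity, ΔL, ΔJ).
(a)–(d): forbidden (parity).
(a)–(e): forbidden (parity, ΔL).
(a)–(f): allowed.
(b)–(c): forbidden (ΔS, ΔJ).
(b)–(d): forbidden (ΔS).
(b)–(e): forbidden (ΔS).
(b)–(f): forbidden (parity, ΔS).
(c)–(d): forbidden (parity, ΔJ).
(c)–(e): forbidden (parity).
(c)–(f): allowed.
(d)–(e): forbidden (parity).
(d)–(f): allowed.
(e)–(f): allowed.
Allowed pairs: 4 of 15.

4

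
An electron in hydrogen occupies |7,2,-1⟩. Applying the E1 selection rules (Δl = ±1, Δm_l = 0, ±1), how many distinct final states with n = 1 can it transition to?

E1 requires l_f ∈ {1, 3}, but neither lies in [0, 0], so no final state is reachable.
Total: 0.

0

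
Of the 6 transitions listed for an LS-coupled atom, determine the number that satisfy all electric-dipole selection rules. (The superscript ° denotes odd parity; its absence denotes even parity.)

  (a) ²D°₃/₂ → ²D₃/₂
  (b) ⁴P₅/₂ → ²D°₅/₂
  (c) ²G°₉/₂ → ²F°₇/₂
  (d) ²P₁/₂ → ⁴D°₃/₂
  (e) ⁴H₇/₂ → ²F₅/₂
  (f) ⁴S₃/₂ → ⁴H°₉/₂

(a) allowed
(b) forbidden (ΔS fails)
(c) forbidden (parity fails)
(d) forbidden (ΔS fails)
(e) forbidden (parity, ΔS, ΔL fail)
(f) forbidden (ΔL, ΔJ fail)
Total allowed: 1 of 6.

1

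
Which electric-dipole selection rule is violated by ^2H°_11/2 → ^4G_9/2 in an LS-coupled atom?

the ΔS = 0 rule

Parity must change: odd → even — ✓.
ΔS = 0: S: 1/2 → 3/2 — ✗.
ΔL = 0, ±1 (not L=0↔0): L: 5 → 4, ΔL = -1 — ✓.
ΔJ = 0, ±1 (not J=0↔0): J: 11/2 → 9/2, ΔJ = -1 — ✓.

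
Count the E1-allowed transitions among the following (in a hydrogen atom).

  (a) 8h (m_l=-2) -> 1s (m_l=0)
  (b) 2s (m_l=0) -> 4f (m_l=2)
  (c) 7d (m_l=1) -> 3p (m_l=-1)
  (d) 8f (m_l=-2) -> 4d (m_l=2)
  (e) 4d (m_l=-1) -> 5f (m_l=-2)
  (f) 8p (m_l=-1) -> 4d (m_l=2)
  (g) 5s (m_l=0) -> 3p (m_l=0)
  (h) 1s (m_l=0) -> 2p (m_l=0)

3

(a) forbidden — Δl = -5 (E1 requires Δl = ±1); Δm_l = +2 (E1 requires Δm_l = 0, ±1)
(b) forbidden — Δl = +3 (E1 requires Δl = ±1); Δm_l = +2 (E1 requires Δm_l = 0, ±1)
(c) forbidden — Δm_l = -2 (E1 requires Δm_l = 0, ±1)
(d) forbidden — Δm_l = +4 (E1 requires Δm_l = 0, ±1)
(e) allowed
(f) forbidden — Δm_l = +3 (E1 requires Δm_l = 0, ±1)
(g) allowed
(h) allowed
Total allowed: 3 of 8.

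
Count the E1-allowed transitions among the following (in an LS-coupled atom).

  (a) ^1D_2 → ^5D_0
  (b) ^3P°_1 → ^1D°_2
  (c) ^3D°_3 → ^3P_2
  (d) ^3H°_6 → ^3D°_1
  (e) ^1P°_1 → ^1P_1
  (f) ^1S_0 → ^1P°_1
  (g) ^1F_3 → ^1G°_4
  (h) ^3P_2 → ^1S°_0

(a) forbidden (parity, ΔS, ΔJ fail)
(b) forbidden (parity, ΔS fail)
(c) allowed
(d) forbidden (parity, ΔL, ΔJ fail)
(e) allowed
(f) allowed
(g) allowed
(h) forbidden (ΔS, ΔJ fail)
Total allowed: 4 of 8.

4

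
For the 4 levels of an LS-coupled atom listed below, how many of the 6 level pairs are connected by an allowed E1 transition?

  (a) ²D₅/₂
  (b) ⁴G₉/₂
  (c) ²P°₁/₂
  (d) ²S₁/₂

1

(a)–(b): forbidden (parity, ΔS, ΔL, ΔJ).
(a)–(c): forbidden (ΔJ).
(a)–(d): forbidden (parity, ΔL, ΔJ).
(b)–(c): forbidden (ΔS, ΔL, ΔJ).
(b)–(d): forbidden (parity, ΔS, ΔL, ΔJ).
(c)–(d): allowed.
Allowed pairs: 1 of 6.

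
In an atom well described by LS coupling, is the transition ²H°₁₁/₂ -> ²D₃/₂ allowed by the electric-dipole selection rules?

forbidden

Reading off the term symbols: S 1/2→1/2, L 5→2, J 11/2→3/2, parity odd→even.
ΔJ = 0, ±1 (not J=0↔0): J: 11/2 → 3/2, ΔJ = -4 — fails.
ΔS = 0: S: 1/2 → 1/2 — passes.
Parity must change: odd → even — passes.
ΔL = 0, ±1 (not L=0↔0): L: 5 → 2, ΔL = -3 — fails.
Rule(s) violated: ΔL, ΔJ.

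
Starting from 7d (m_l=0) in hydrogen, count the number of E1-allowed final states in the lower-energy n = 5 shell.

6

E1 requires Δl = ±1, so l_f ∈ {1, 3}; with 0 ≤ l_f ≤ n_f−1 = 4, the allowed l_f values are {1, 3}.
For l_f = 1: m_f ∈ {m_i−1, m_i, m_i+1} ∩ [−1, 1] = {-1, 0, 1} → 3 states.
For l_f = 3: m_f ∈ {m_i−1, m_i, m_i+1} ∩ [−3, 3] = {-1, 0, 1} → 3 states.
Total: 6.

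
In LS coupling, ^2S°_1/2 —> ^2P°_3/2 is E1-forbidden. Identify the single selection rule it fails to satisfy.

parity

ΔL = 0, ±1 (not L=0↔0): L: 0 → 1, ΔL = +1 — passes.
ΔJ = 0, ±1 (not J=0↔0): J: 1/2 → 3/2, ΔJ = +1 — passes.
ΔS = 0: S: 1/2 → 1/2 — passes.
Parity must change: odd → odd — fails.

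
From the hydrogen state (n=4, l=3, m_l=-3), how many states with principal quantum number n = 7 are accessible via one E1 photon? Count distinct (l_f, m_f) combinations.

E1 requires Δl = ±1, so l_f ∈ {2, 4}; with 0 ≤ l_f ≤ n_f−1 = 6, the allowed l_f values are {2, 4}.
For l_f = 2: m_f ∈ {m_i−1, m_i, m_i+1} ∩ [−2, 2] = {-2} → 1 state.
For l_f = 4: m_f ∈ {m_i−1, m_i, m_i+1} ∩ [−4, 4] = {-4, -3, -2} → 3 states.
Total: 4.

4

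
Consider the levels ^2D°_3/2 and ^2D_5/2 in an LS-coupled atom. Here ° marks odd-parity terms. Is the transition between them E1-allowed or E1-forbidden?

Initial level: S=1/2, L=2, J=3/2, parity odd. Final level: S=1/2, L=2, J=5/2, parity even.
Parity must change: odd → even — ok.
ΔL = 0, ±1 (not L=0↔0): L: 2 → 2, ΔL = +0 — ok.
ΔS = 0: S: 1/2 → 1/2 — ok.
ΔJ = 0, ±1 (not J=0↔0): J: 3/2 → 5/2, ΔJ = +1 — ok.
All four E1 rules are satisfied.

allowed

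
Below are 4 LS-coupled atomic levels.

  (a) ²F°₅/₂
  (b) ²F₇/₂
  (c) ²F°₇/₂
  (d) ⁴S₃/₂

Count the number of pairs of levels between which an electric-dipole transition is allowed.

2

(a)–(b): allowed.
(a)–(c): forbidden (parity).
(a)–(d): forbidden (ΔS, ΔL).
(b)–(c): allowed.
(b)–(d): forbidden (parity, ΔS, ΔL, ΔJ).
(c)–(d): forbidden (ΔS, ΔL, ΔJ).
Allowed pairs: 2 of 6.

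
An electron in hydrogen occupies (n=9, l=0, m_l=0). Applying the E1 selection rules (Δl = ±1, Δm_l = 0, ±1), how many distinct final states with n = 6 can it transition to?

E1 requires Δl = ±1, so l_f ∈ {-1, 1}; with 0 ≤ l_f ≤ n_f−1 = 5, the allowed l_f values are {1}.
For l_f = 1: m_f ∈ {m_i−1, m_i, m_i+1} ∩ [−1, 1] = {-1, 0, 1} → 3 states.
Total: 3.

3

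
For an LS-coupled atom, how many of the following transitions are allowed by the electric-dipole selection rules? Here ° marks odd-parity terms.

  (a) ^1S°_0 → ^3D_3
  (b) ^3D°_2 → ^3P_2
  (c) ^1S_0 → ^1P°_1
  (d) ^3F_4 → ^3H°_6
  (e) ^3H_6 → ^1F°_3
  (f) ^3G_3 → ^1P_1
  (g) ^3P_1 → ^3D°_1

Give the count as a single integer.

3

(a) forbidden (ΔS, ΔL, ΔJ fail)
(b) allowed
(c) allowed
(d) forbidden (ΔL, ΔJ fail)
(e) forbidden (ΔS, ΔL, ΔJ fail)
(f) forbidden (parity, ΔS, ΔL, ΔJ fail)
(g) allowed
Total allowed: 3 of 7.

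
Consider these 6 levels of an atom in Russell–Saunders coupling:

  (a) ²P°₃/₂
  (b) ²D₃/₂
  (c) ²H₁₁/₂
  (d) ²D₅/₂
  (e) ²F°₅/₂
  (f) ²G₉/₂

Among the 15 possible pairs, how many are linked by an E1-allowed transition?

4

(a)–(b): allowed.
(a)–(c): forbidden (ΔL, ΔJ).
(a)–(d): allowed.
(a)–(e): forbidden (parity, ΔL).
(a)–(f): forbidden (ΔL, ΔJ).
(b)–(c): forbidden (parity, ΔL, ΔJ).
(b)–(d): forbidden (parity).
(b)–(e): allowed.
(b)–(f): forbidden (parity, ΔL, ΔJ).
(c)–(d): forbidden (parity, ΔL, ΔJ).
(c)–(e): forbidden (ΔL, ΔJ).
(c)–(f): forbidden (parity).
(d)–(e): allowed.
(d)–(f): forbidden (parity, ΔL, ΔJ).
(e)–(f): forbidden (ΔJ).
Allowed pairs: 4 of 15.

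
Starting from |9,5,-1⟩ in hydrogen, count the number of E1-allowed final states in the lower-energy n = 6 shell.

3

E1 requires Δl = ±1, so l_f ∈ {4, 6}; with 0 ≤ l_f ≤ n_f−1 = 5, the allowed l_f values are {4}.
For l_f = 4: m_f ∈ {m_i−1, m_i, m_i+1} ∩ [−4, 4] = {-2, -1, 0} → 3 states.
Total: 3.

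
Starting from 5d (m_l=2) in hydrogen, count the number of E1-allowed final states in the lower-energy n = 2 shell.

E1 requires Δl = ±1, so l_f ∈ {1, 3}; with 0 ≤ l_f ≤ n_f−1 = 1, the allowed l_f values are {1}.
For l_f = 1: m_f ∈ {m_i−1, m_i, m_i+1} ∩ [−1, 1] = {1} → 1 state.
Total: 1.

1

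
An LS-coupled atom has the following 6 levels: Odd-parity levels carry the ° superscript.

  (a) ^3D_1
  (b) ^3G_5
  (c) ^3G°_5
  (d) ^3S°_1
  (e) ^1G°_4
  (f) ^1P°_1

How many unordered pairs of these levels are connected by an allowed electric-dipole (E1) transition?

1

(a)–(b): forbidden (parity, ΔL, ΔJ).
(a)–(c): forbidden (ΔL, ΔJ).
(a)–(d): forbidden (ΔL).
(a)–(e): forbidden (ΔS, ΔL, ΔJ).
(a)–(f): forbidden (ΔS).
(b)–(c): allowed.
(b)–(d): forbidden (ΔL, ΔJ).
(b)–(e): forbidden (ΔS).
(b)–(f): forbidden (ΔS, ΔL, ΔJ).
(c)–(d): forbidden (parity, ΔL, ΔJ).
(c)–(e): forbidden (parity, ΔS).
(c)–(f): forbidden (parity, ΔS, ΔL, ΔJ).
(d)–(e): forbidden (parity, ΔS, ΔL, ΔJ).
(d)–(f): forbidden (parity, ΔS).
(e)–(f): forbidden (parity, ΔL, ΔJ).
Allowed pairs: 1 of 15.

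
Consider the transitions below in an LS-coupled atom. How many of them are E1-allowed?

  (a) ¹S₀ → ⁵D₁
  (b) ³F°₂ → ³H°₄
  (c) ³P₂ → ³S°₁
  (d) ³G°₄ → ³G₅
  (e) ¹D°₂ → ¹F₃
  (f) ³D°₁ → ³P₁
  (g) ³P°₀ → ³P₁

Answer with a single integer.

(a) forbidden (parity, ΔS, ΔL fail)
(b) forbidden (parity, ΔL, ΔJ fail)
(c) allowed
(d) allowed
(e) allowed
(f) allowed
(g) allowed
Total allowed: 5 of 7.

5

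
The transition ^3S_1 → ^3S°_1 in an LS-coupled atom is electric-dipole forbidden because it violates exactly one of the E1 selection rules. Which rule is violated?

ΔS = 0: S: 1 → 1 — ok.
ΔJ = 0, ±1 (not J=0↔0): J: 1 → 1, ΔJ = +0 — ok.
Parity must change: even → odd — ok.
ΔL = 0, ±1 (not L=0↔0): L: 0 → 0, ΔL = +0 — fails.

the L=0 ↔ L=0 exclusion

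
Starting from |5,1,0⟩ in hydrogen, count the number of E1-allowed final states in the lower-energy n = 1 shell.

E1 requires Δl = ±1, so l_f ∈ {0, 2}; with 0 ≤ l_f ≤ n_f−1 = 0, the allowed l_f values are {0}.
For l_f = 0: m_f ∈ {m_i−1, m_i, m_i+1} ∩ [−0, 0] = {0} → 1 state.
Total: 1.

1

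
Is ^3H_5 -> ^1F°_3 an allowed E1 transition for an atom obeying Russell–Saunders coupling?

forbidden

Parity must change: even → odd — ✓.
ΔS = 0: S: 1 → 0 — ✗.
ΔL = 0, ±1 (not L=0↔0): L: 5 → 3, ΔL = -2 — ✗.
ΔJ = 0, ±1 (not J=0↔0): J: 5 → 3, ΔJ = -2 — ✗.
Rule(s) violated: ΔS, ΔL, ΔJ.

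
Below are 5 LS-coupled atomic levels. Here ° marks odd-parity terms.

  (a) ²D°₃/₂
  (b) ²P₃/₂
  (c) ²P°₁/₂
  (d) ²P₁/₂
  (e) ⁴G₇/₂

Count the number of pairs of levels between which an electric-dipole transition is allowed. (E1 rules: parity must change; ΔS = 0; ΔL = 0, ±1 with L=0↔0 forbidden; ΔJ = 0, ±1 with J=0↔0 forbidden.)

4

(a)–(b): allowed.
(a)–(c): forbidden (parity).
(a)–(d): allowed.
(a)–(e): forbidden (ΔS, ΔL, ΔJ).
(b)–(c): allowed.
(b)–(d): forbidden (parity).
(b)–(e): forbidden (parity, ΔS, ΔL, ΔJ).
(c)–(d): allowed.
(c)–(e): forbidden (ΔS, ΔL, ΔJ).
(d)–(e): forbidden (parity, ΔS, ΔL, ΔJ).
Allowed pairs: 4 of 10.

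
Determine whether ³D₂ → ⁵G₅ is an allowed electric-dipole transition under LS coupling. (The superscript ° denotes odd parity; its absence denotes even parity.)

forbidden

Initial level: S=1, L=2, J=2, parity even. Final level: S=2, L=4, J=5, parity even.
Parity must change: even → even — fails.
ΔS = 0: S: 1 → 2 — fails.
ΔL = 0, ±1 (not L=0↔0): L: 2 → 4, ΔL = +2 — fails.
ΔJ = 0, ±1 (not J=0↔0): J: 2 → 5, ΔJ = +3 — fails.
Rule(s) violated: parity, ΔS, ΔL, ΔJ.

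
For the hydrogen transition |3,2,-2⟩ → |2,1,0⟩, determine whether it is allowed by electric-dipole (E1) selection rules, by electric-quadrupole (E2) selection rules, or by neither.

Δl = 1 − 2 = -1; l_i + l_f = 3.
Δm_l = +2.
E1 (Δl = ±1, |Δm_l| ≤ 1): not satisfied.
E2 (Δl = 0,±2, l_i+l_f ≥ 2, |Δm_l| ≤ 2): not satisfied.

neither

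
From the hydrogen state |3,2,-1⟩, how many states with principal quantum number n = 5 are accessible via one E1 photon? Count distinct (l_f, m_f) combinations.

5

E1 requires Δl = ±1, so l_f ∈ {1, 3}; with 0 ≤ l_f ≤ n_f−1 = 4, the allowed l_f values are {1, 3}.
For l_f = 1: m_f ∈ {m_i−1, m_i, m_i+1} ∩ [−1, 1] = {-1, 0} → 2 states.
For l_f = 3: m_f ∈ {m_i−1, m_i, m_i+1} ∩ [−3, 3] = {-2, -1, 0} → 3 states.
Total: 5.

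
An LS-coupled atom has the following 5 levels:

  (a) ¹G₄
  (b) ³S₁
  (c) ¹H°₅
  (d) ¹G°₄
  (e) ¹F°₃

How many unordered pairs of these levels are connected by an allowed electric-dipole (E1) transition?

3

(a)–(b): forbidden (parity, ΔS, ΔL, ΔJ).
(a)–(c): allowed.
(a)–(d): allowed.
(a)–(e): allowed.
(b)–(c): forbidden (ΔS, ΔL, ΔJ).
(b)–(d): forbidden (ΔS, ΔL, ΔJ).
(b)–(e): forbidden (ΔS, ΔL, ΔJ).
(c)–(d): forbidden (parity).
(c)–(e): forbidden (parity, ΔL, ΔJ).
(d)–(e): forbidden (parity).
Allowed pairs: 3 of 10.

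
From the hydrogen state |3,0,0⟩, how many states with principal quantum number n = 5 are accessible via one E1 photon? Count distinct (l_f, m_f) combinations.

E1 requires Δl = ±1, so l_f ∈ {-1, 1}; with 0 ≤ l_f ≤ n_f−1 = 4, the allowed l_f values are {1}.
For l_f = 1: m_f ∈ {m_i−1, m_i, m_i+1} ∩ [−1, 1] = {-1, 0, 1} → 3 states.
Total: 3.

3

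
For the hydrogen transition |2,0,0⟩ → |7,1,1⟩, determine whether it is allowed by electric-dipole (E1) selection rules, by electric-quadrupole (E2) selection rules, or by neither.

E1

Δl = 1 − 0 = +1; l_i + l_f = 1.
Δm_l = +1.
E1 (Δl = ±1, |Δm_l| ≤ 1): satisfied.
E2 (Δl = 0,±2, l_i+l_f ≥ 2, |Δm_l| ≤ 2): not satisfied.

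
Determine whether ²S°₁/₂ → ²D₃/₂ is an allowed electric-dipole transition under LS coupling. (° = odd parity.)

forbidden

ΔJ = 0, ±1 (not J=0↔0): J: 1/2 → 3/2, ΔJ = +1 — satisfied.
ΔL = 0, ±1 (not L=0↔0): L: 0 → 2, ΔL = +2 — violated.
ΔS = 0: S: 1/2 → 1/2 — satisfied.
Parity must change: odd → even — satisfied.
Rule(s) violated: ΔL.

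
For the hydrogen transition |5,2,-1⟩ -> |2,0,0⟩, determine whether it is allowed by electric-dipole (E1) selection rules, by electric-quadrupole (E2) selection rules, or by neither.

E2

Δl = 0 − 2 = -2; l_i + l_f = 2.
Δm_l = +1.
E1 (Δl = ±1, |Δm_l| ≤ 1): not satisfied.
E2 (Δl = 0,±2, l_i+l_f ≥ 2, |Δm_l| ≤ 2): satisfied.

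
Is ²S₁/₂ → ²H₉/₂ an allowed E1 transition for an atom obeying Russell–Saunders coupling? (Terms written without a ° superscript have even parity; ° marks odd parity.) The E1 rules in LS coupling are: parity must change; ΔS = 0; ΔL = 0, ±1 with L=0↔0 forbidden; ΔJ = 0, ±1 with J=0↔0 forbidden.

forbidden

Parity must change: even → even — ✗.
ΔS = 0: S: 1/2 → 1/2 — ✓.
ΔL = 0, ±1 (not L=0↔0): L: 0 → 5, ΔL = +5 — ✗.
ΔJ = 0, ±1 (not J=0↔0): J: 1/2 → 9/2, ΔJ = +4 — ✗.
Rule(s) violated: parity, ΔL, ΔJ.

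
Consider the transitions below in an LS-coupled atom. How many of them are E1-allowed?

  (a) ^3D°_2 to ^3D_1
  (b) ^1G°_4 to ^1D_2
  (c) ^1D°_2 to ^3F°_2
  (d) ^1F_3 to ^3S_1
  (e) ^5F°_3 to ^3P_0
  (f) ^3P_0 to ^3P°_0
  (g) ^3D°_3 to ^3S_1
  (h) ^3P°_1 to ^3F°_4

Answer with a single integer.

(a) allowed
(b) forbidden (ΔL, ΔJ fail)
(c) forbidden (parity, ΔS fail)
(d) forbidden (parity, ΔS, ΔL, ΔJ fail)
(e) forbidden (ΔS, ΔL, ΔJ fail)
(f) forbidden (ΔJ fails)
(g) forbidden (ΔL, ΔJ fail)
(h) forbidden (parity, ΔL, ΔJ fail)
Total allowed: 1 of 8.

1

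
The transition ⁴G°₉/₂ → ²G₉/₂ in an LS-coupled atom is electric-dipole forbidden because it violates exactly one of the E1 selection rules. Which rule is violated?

the ΔS = 0 rule

Initial level: S=3/2, L=4, J=9/2, parity odd. Final level: S=1/2, L=4, J=9/2, parity even.
ΔL = 0, ±1 (not L=0↔0): L: 4 → 4, ΔL = +0 — ✓.
Parity must change: odd → even — ✓.
ΔJ = 0, ±1 (not J=0↔0): J: 9/2 → 9/2, ΔJ = +0 — ✓.
ΔS = 0: S: 3/2 → 1/2 — ✗.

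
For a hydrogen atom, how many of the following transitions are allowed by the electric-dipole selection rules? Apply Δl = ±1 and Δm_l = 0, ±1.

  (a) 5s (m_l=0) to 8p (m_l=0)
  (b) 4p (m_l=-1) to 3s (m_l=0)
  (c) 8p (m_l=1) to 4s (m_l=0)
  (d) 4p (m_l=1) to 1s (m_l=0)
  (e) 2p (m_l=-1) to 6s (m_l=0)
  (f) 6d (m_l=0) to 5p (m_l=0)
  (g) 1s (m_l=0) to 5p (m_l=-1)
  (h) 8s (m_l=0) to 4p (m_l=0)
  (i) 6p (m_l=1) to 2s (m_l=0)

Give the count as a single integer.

9

(a) allowed
(b) allowed
(c) allowed
(d) allowed
(e) allowed
(f) allowed
(g) allowed
(h) allowed
(i) allowed
Total allowed: 9 of 9.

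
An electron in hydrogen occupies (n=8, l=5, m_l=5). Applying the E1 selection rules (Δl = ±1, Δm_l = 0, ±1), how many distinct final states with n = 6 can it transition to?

1

E1 requires Δl = ±1, so l_f ∈ {4, 6}; with 0 ≤ l_f ≤ n_f−1 = 5, the allowed l_f values are {4}.
For l_f = 4: m_f ∈ {m_i−1, m_i, m_i+1} ∩ [−4, 4] = {4} → 1 state.
Total: 1.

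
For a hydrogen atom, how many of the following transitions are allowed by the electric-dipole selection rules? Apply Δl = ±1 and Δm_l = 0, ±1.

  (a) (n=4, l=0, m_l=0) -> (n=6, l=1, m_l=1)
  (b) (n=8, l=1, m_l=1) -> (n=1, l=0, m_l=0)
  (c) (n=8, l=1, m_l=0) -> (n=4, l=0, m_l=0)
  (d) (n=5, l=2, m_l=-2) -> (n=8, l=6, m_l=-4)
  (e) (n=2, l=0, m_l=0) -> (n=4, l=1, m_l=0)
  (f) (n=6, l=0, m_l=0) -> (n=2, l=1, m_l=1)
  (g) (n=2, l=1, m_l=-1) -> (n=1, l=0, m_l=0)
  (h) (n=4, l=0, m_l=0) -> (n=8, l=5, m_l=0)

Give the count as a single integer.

6

(a) allowed
(b) allowed
(c) allowed
(d) forbidden — Δl = +4 (E1 requires Δl = ±1); Δm_l = -2 (E1 requires Δm_l = 0, ±1)
(e) allowed
(f) allowed
(g) allowed
(h) forbidden — Δl = +5 (E1 requires Δl = ±1)
Total allowed: 6 of 8.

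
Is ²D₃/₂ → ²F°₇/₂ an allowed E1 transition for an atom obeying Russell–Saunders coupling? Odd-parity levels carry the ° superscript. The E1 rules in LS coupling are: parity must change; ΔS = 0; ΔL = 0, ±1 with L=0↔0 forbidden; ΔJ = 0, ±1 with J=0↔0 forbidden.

forbidden

Parity must change: even → odd — ok.
ΔS = 0: S: 1/2 → 1/2 — ok.
ΔL = 0, ±1 (not L=0↔0): L: 2 → 3, ΔL = +1 — ok.
ΔJ = 0, ±1 (not J=0↔0): J: 3/2 → 7/2, ΔJ = +2 — fails.
Rule(s) violated: ΔJ.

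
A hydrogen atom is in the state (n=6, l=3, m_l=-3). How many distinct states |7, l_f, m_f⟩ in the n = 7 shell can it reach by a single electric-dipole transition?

4

E1 requires Δl = ±1, so l_f ∈ {2, 4}; with 0 ≤ l_f ≤ n_f−1 = 6, the allowed l_f values are {2, 4}.
For l_f = 2: m_f ∈ {m_i−1, m_i, m_i+1} ∩ [−2, 2] = {-2} → 1 state.
For l_f = 4: m_f ∈ {m_i−1, m_i, m_i+1} ∩ [−4, 4] = {-4, -3, -2} → 3 states.
Total: 4.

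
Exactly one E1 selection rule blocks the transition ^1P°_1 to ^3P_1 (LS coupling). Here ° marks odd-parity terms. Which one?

Initial level: S=0, L=1, J=1, parity odd. Final level: S=1, L=1, J=1, parity even.
Parity must change: odd → even — ✓.
ΔS = 0: S: 0 → 1 — ✗.
ΔL = 0, ±1 (not L=0↔0): L: 1 → 1, ΔL = +0 — ✓.
ΔJ = 0, ±1 (not J=0↔0): J: 1 → 1, ΔJ = +0 — ✓.

the ΔS = 0 rule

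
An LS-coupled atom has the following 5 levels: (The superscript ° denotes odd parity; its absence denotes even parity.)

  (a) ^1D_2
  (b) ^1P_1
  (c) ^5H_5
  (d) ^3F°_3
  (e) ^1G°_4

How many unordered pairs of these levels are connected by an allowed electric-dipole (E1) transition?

0

(a)–(b): forbidden (parity).
(a)–(c): forbidden (parity, ΔS, ΔL, ΔJ).
(a)–(d): forbidden (ΔS).
(a)–(e): forbidden (ΔL, ΔJ).
(b)–(c): forbidden (parity, ΔS, ΔL, ΔJ).
(b)–(d): forbidden (ΔS, ΔL, ΔJ).
(b)–(e): forbidden (ΔL, ΔJ).
(c)–(d): forbidden (ΔS, ΔL, ΔJ).
(c)–(e): forbidden (ΔS).
(d)–(e): forbidden (parity, ΔS).
Allowed pairs: 0 of 10.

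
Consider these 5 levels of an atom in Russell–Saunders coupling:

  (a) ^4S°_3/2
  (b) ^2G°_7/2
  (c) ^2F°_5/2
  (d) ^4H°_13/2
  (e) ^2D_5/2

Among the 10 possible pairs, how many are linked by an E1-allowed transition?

1

(a)–(b): forbidden (parity, ΔS, ΔL, ΔJ).
(a)–(c): forbidden (parity, ΔS, ΔL).
(a)–(d): forbidden (parity, ΔL, ΔJ).
(a)–(e): forbidden (ΔS, ΔL).
(b)–(c): forbidden (parity).
(b)–(d): forbidden (parity, ΔS, ΔJ).
(b)–(e): forbidden (ΔL).
(c)–(d): forbidden (parity, ΔS, ΔL, ΔJ).
(c)–(e): allowed.
(d)–(e): forbidden (ΔS, ΔL, ΔJ).
Allowed pairs: 1 of 10.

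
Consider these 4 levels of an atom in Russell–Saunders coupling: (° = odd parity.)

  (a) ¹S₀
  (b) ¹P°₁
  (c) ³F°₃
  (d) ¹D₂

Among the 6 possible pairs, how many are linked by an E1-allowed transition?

2

(a)–(b): allowed.
(a)–(c): forbidden (ΔS, ΔL, ΔJ).
(a)–(d): forbidden (parity, ΔL, ΔJ).
(b)–(c): forbidden (parity, ΔS, ΔL, ΔJ).
(b)–(d): allowed.
(c)–(d): forbidden (ΔS).
Allowed pairs: 2 of 6.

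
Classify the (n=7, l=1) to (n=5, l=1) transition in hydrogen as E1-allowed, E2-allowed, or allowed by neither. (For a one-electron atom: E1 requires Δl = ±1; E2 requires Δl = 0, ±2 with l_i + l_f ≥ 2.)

E2

Δl = 1 − 1 = +0; l_i + l_f = 2.
E1 (Δl = ±1): not satisfied.
E2 (Δl = 0,±2, l_i+l_f ≥ 2): satisfied.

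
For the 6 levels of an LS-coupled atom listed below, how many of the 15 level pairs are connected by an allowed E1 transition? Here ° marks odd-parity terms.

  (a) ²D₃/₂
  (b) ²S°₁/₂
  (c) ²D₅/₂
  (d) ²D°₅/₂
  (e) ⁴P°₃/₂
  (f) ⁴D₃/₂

3

(a)–(b): forbidden (ΔL).
(a)–(c): forbidden (parity).
(a)–(d): allowed.
(a)–(e): forbidden (ΔS).
(a)–(f): forbidden (parity, ΔS).
(b)–(c): forbidden (ΔL, ΔJ).
(b)–(d): forbidden (parity, ΔL, ΔJ).
(b)–(e): forbidden (parity, ΔS).
(b)–(f): forbidden (ΔS, ΔL).
(c)–(d): allowed.
(c)–(e): forbidden (ΔS).
(c)–(f): forbidden (parity, ΔS).
(d)–(e): forbidden (parity, ΔS).
(d)–(f): forbidden (ΔS).
(e)–(f): allowed.
Allowed pairs: 3 of 15.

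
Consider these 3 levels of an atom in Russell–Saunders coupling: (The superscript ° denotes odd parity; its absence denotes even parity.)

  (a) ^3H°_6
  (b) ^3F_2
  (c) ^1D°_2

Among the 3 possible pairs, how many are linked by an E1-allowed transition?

(a)–(b): forbidden (ΔL, ΔJ).
(a)–(c): forbidden (parity, ΔS, ΔL, ΔJ).
(b)–(c): forbidden (ΔS).
Allowed pairs: 0 of 3.

0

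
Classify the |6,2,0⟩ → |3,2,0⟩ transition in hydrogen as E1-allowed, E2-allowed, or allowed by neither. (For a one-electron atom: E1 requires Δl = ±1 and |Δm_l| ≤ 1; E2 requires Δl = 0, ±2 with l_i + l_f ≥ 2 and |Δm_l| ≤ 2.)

E2

Δl = 2 − 2 = +0; l_i + l_f = 4.
Δm_l = +0.
E1 (Δl = ±1, |Δm_l| ≤ 1): not satisfied.
E2 (Δl = 0,±2, l_i+l_f ≥ 2, |Δm_l| ≤ 2): satisfied.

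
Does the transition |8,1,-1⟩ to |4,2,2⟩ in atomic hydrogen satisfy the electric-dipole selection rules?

forbidden

Δl = 2 − 1 = +1; the E1 rule Δl = ±1 is passes.
Δm_l = 2 − (-1) = +3. E1 requires Δm_l = 0, ±1: fails.
The transition is electric-dipole forbidden.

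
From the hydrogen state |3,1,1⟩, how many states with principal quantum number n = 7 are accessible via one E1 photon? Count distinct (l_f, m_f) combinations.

4

E1 requires Δl = ±1, so l_f ∈ {0, 2}; with 0 ≤ l_f ≤ n_f−1 = 6, the allowed l_f values are {0, 2}.
For l_f = 0: m_f ∈ {m_i−1, m_i, m_i+1} ∩ [−0, 0] = {0} → 1 state.
For l_f = 2: m_f ∈ {m_i−1, m_i, m_i+1} ∩ [−2, 2] = {0, 1, 2} → 3 states.
Total: 4.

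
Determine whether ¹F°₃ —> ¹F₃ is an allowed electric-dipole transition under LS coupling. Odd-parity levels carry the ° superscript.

allowed

Parity must change: odd → even — ok.
ΔS = 0: S: 0 → 0 — ok.
ΔL = 0, ±1 (not L=0↔0): L: 3 → 3, ΔL = +0 — ok.
ΔJ = 0, ±1 (not J=0↔0): J: 3 → 3, ΔJ = +0 — ok.
All four E1 rules are satisfied.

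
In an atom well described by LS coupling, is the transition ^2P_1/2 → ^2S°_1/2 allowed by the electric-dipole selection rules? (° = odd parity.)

Initial level: S=1/2, L=1, J=1/2, parity even. Final level: S=1/2, L=0, J=1/2, parity odd.
ΔS = 0: S: 1/2 → 1/2 — ✓.
Parity must change: even → odd — ✓.
ΔJ = 0, ±1 (not J=0↔0): J: 1/2 → 1/2, ΔJ = +0 — ✓.
ΔL = 0, ±1 (not L=0↔0): L: 1 → 0, ΔL = -1 — ✓.
All four E1 rules are satisfied.

allowed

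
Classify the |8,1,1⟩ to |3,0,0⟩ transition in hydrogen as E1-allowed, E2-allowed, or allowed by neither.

E1

Δl = 0 − 1 = -1; l_i + l_f = 1.
Δm_l = -1.
E1 (Δl = ±1, |Δm_l| ≤ 1): satisfied.
E2 (Δl = 0,±2, l_i+l_f ≥ 2, |Δm_l| ≤ 2): not satisfied.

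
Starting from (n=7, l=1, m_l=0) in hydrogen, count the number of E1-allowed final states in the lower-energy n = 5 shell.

4

E1 requires Δl = ±1, so l_f ∈ {0, 2}; with 0 ≤ l_f ≤ n_f−1 = 4, the allowed l_f values are {0, 2}.
For l_f = 0: m_f ∈ {m_i−1, m_i, m_i+1} ∩ [−0, 0] = {0} → 1 state.
For l_f = 2: m_f ∈ {m_i−1, m_i, m_i+1} ∩ [−2, 2] = {-1, 0, 1} → 3 states.
Total: 4.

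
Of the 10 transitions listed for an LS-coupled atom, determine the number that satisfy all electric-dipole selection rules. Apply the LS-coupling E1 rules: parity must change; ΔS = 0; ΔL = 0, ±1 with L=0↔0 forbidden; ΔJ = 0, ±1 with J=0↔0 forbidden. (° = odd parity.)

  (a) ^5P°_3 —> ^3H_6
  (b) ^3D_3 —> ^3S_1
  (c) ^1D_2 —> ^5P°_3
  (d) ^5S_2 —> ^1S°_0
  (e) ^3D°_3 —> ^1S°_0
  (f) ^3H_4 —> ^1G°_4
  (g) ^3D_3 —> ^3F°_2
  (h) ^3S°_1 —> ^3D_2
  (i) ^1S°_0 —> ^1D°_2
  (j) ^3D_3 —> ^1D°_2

(a) forbidden (ΔS, ΔL, ΔJ fail)
(b) forbidden (parity, ΔL, ΔJ fail)
(c) forbidden (ΔS fails)
(d) forbidden (ΔS, ΔL, ΔJ fail)
(e) forbidden (parity, ΔS, ΔL, ΔJ fail)
(f) forbidden (ΔS fails)
(g) allowed
(h) forbidden (ΔL fails)
(i) forbidden (parity, ΔL, ΔJ fail)
(j) forbidden (ΔS fails)
Total allowed: 1 of 10.

1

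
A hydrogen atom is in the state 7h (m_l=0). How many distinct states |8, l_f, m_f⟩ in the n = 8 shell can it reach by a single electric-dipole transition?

E1 requires Δl = ±1, so l_f ∈ {4, 6}; with 0 ≤ l_f ≤ n_f−1 = 7, the allowed l_f values are {4, 6}.
For l_f = 4: m_f ∈ {m_i−1, m_i, m_i+1} ∩ [−4, 4] = {-1, 0, 1} → 3 states.
For l_f = 6: m_f ∈ {m_i−1, m_i, m_i+1} ∩ [−6, 6] = {-1, 0, 1} → 3 states.
Total: 6.

6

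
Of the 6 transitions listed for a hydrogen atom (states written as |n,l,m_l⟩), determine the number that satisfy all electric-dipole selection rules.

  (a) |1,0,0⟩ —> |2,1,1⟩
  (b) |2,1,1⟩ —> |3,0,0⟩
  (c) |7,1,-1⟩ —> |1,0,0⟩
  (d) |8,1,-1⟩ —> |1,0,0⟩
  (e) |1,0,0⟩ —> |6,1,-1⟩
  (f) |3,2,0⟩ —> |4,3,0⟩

(a) allowed
(b) allowed
(c) allowed
(d) allowed
(e) allowed
(f) allowed
Total allowed: 6 of 6.

6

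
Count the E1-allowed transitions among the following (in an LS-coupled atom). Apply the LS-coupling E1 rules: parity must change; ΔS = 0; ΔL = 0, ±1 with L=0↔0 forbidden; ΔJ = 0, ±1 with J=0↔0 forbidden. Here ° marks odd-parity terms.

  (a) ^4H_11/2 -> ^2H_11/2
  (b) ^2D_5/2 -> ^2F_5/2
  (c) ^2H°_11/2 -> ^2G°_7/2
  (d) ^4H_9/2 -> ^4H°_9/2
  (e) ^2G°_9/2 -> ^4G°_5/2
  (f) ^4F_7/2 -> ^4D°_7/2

(a) forbidden (parity, ΔS fail)
(b) forbidden (parity fails)
(c) forbidden (parity, ΔJ fail)
(d) allowed
(e) forbidden (parity, ΔS, ΔJ fail)
(f) allowed
Total allowed: 2 of 6.

2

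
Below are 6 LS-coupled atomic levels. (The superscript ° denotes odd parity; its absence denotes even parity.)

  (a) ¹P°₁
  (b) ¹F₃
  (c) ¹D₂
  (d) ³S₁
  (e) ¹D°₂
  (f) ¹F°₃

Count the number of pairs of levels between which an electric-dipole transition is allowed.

5

(a)–(b): forbidden (ΔL, ΔJ).
(a)–(c): allowed.
(a)–(d): forbidden (ΔS).
(a)–(e): forbidden (parity).
(a)–(f): forbidden (parity, ΔL, ΔJ).
(b)–(c): forbidden (parity).
(b)–(d): forbidden (parity, ΔS, ΔL, ΔJ).
(b)–(e): allowed.
(b)–(f): allowed.
(c)–(d): forbidden (parity, ΔS, ΔL).
(c)–(e): allowed.
(c)–(f): allowed.
(d)–(e): forbidden (ΔS, ΔL).
(d)–(f): forbidden (ΔS, ΔL, ΔJ).
(e)–(f): forbidden (parity).
Allowed pairs: 5 of 15.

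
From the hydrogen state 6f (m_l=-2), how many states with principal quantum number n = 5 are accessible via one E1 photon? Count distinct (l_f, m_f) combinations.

E1 requires Δl = ±1, so l_f ∈ {2, 4}; with 0 ≤ l_f ≤ n_f−1 = 4, the allowed l_f values are {2, 4}.
For l_f = 2: m_f ∈ {m_i−1, m_i, m_i+1} ∩ [−2, 2] = {-2, -1} → 2 states.
For l_f = 4: m_f ∈ {m_i−1, m_i, m_i+1} ∩ [−4, 4] = {-3, -2, -1} → 3 states.
Total: 5.

5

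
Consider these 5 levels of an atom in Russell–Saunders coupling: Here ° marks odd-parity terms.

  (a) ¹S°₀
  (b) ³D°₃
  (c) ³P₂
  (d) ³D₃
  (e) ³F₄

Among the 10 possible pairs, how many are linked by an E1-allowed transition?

3

(a)–(b): forbidden (parity, ΔS, ΔL, ΔJ).
(a)–(c): forbidden (ΔS, ΔJ).
(a)–(d): forbidden (ΔS, ΔL, ΔJ).
(a)–(e): forbidden (ΔS, ΔL, ΔJ).
(b)–(c): allowed.
(b)–(d): allowed.
(b)–(e): allowed.
(c)–(d): forbidden (parity).
(c)–(e): forbidden (parity, ΔL, ΔJ).
(d)–(e): forbidden (parity).
Allowed pairs: 3 of 10.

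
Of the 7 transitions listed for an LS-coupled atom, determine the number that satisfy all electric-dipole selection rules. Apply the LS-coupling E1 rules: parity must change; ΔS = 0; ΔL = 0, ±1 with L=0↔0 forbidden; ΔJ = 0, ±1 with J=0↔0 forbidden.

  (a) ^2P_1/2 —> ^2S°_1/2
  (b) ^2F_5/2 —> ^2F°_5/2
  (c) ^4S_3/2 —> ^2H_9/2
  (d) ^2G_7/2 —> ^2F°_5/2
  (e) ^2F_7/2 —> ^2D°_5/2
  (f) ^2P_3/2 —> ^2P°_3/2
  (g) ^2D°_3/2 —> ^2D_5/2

6

(a) allowed
(b) allowed
(c) forbidden (parity, ΔS, ΔL, ΔJ fail)
(d) allowed
(e) allowed
(f) allowed
(g) allowed
Total allowed: 6 of 7.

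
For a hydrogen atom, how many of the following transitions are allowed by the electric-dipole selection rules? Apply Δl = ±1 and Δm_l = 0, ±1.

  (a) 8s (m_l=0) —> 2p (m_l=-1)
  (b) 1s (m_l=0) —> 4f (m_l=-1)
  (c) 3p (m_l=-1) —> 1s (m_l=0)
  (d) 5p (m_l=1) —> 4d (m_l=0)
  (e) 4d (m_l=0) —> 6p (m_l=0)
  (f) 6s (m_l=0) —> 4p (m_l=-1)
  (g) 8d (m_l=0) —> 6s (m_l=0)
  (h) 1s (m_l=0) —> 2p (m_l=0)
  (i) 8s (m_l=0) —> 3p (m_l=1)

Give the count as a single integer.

7

(a) allowed
(b) forbidden — Δl = +3 (E1 requires Δl = ±1)
(c) allowed
(d) allowed
(e) allowed
(f) allowed
(g) forbidden — Δl = -2 (E1 requires Δl = ±1)
(h) allowed
(i) allowed
Total allowed: 7 of 9.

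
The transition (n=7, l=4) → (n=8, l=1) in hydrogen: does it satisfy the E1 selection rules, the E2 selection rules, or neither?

neither

Δl = 1 − 4 = -3; l_i + l_f = 5.
E1 (Δl = ±1): not satisfied.
E2 (Δl = 0,±2, l_i+l_f ≥ 2): not satisfied.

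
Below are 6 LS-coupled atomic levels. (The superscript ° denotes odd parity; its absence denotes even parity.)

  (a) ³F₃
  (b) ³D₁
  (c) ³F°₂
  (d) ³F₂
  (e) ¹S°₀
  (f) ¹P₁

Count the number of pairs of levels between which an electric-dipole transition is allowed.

(a)–(b): forbidden (parity, ΔJ).
(a)–(c): allowed.
(a)–(d): forbidden (parity).
(a)–(e): forbidden (ΔS, ΔL, ΔJ).
(a)–(f): forbidden (parity, ΔS, ΔL, ΔJ).
(b)–(c): allowed.
(b)–(d): forbidden (parity).
(b)–(e): forbidden (ΔS, ΔL).
(b)–(f): forbidden (parity, ΔS).
(c)–(d): allowed.
(c)–(e): forbidden (parity, ΔS, ΔL, ΔJ).
(c)–(f): forbidden (ΔS, ΔL).
(d)–(e): forbidden (ΔS, ΔL, ΔJ).
(d)–(f): forbidden (parity, ΔS, ΔL).
(e)–(f): allowed.
Allowed pairs: 4 of 15.

4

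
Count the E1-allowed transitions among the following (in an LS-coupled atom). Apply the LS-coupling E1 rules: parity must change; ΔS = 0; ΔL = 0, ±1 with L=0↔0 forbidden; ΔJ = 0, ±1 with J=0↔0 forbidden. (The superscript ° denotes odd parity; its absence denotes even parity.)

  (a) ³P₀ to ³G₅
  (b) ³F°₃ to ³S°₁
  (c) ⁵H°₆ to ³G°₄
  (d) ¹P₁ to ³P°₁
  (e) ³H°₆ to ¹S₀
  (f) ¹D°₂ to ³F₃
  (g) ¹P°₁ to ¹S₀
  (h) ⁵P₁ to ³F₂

1

(a) forbidden (parity, ΔL, ΔJ fail)
(b) forbidden (parity, ΔL, ΔJ fail)
(c) forbidden (parity, ΔS, ΔJ fail)
(d) forbidden (ΔS fails)
(e) forbidden (ΔS, ΔL, ΔJ fail)
(f) forbidden (ΔS fails)
(g) allowed
(h) forbidden (parity, ΔS, ΔL fail)
Total allowed: 1 of 8.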